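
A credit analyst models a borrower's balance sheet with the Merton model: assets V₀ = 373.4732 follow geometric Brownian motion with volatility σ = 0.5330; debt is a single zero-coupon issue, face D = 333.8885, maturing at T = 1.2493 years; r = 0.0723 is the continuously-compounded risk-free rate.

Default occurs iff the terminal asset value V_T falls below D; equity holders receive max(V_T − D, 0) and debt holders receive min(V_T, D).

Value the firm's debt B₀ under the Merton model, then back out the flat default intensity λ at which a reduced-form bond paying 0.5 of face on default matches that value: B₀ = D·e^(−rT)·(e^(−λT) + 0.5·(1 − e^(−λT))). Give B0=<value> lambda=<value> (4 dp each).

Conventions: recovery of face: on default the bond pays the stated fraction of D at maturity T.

Work the structural quantities from V₀ = 373.4732 against face 333.8885:
d₁ = [ln(V₀/D) + (r + σ²/2)T] / (σ√T)
   = [ln(373.4732/333.8885) + (0.0723 + 0.5·0.5330²)·1.2493] / (0.5330·√1.2493)
   = [0.112039 + 0.267781] / 0.595745 = 0.637554
d₂ = d₁ − σ√T = 0.637554 − 0.595745 = 0.041809
N(d₁) = 0.738118,  N(d₂) = 0.516674,  e^(−rT) = 0.913635
E₀ = V₀·N(d₁) − D·e^(−rT)·N(d₂)
   = 373.4732·0.738118 − 333.8885·0.913635·0.516674 = 118.054643
B₀ = V₀ − E₀ = 373.4732 − 118.054643 = 255.418557
e^(−λT) = (B₀·e^(rT)/D − 0.5)/(1 − 0.5) = (255.4186·1.094529/333.8885 − 0.5)/0.5 = 0.67458979
λ = −ln(0.67458979)/1.2493 = 0.315097

B0=255.4186 lambda=0.3151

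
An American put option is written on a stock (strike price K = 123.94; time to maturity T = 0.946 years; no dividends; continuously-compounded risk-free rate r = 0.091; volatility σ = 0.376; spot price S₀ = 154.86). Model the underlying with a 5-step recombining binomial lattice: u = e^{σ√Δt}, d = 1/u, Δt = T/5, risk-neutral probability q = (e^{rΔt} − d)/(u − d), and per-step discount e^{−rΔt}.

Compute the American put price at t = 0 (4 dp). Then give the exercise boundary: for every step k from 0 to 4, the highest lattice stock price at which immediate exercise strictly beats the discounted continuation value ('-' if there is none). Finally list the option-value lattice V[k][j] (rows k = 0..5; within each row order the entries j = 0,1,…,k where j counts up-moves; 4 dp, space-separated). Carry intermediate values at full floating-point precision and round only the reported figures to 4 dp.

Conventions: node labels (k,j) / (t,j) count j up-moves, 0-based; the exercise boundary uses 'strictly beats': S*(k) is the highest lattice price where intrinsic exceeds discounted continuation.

Δt=0.18920, u=1.17768, d=0.84912, q=0.51206, disc=e^(-rΔt)=0.98293
k=5 terminal: V=max(K-S,0) → 55.5808 29.1301 0.0000 0.0000 0.0000 0.0000
k=4: j=0 S=80.5054 intr=43.4346 cont=41.3189 V=43.4346[EX]; j=1 S=111.6560 intr=12.2840 cont=13.9711 V=13.9711[hold]; j=2 S=154.8600 intr=0.0000 cont=0.0000 V=0.0000[hold]; j=3 S=214.7812 intr=0.0000 cont=0.0000 V=0.0000[hold]; j=4 S=297.8882 intr=0.0000 cont=0.0000 V=0.0000[hold]  S*(4)=80.5054
k=3: j=0 S=94.8099 intr=29.1301 cont=27.8636 V=29.1301[EX]; j=1 S=131.4955 intr=0.0000 cont=6.7007 V=6.7007[hold]; j=2 S=182.3760 intr=0.0000 cont=0.0000 V=0.0000[hold]; j=3 S=252.9442 intr=0.0000 cont=0.0000 V=0.0000[hold]  S*(3)=94.8099
k=2: j=0 S=111.6560 intr=12.2840 cont=17.3437 V=17.3437[hold]; j=1 S=154.8600 intr=0.0000 cont=3.2137 V=3.2137[hold]; j=2 S=214.7812 intr=0.0000 cont=0.0000 V=0.0000[hold]  S*(2)=-
k=1: j=0 S=131.4955 intr=0.0000 cont=9.9358 V=9.9358[hold]; j=1 S=182.3760 intr=0.0000 cont=1.5413 V=1.5413[hold]  S*(1)=-
k=0: j=0 S=154.8600 intr=0.0000 cont=5.5411 V=5.5411[hold]  S*(0)=-

price = 5.5411
boundary = - - - 94.8099 80.5054
tree:
5.5411
9.9358 1.5413
17.3437 3.2137 0.0000
29.1301 6.7007 0.0000 0.0000
43.4346 13.9711 0.0000 0.0000 0.0000
55.5808 29.1301 0.0000 0.0000 0.0000 0.0000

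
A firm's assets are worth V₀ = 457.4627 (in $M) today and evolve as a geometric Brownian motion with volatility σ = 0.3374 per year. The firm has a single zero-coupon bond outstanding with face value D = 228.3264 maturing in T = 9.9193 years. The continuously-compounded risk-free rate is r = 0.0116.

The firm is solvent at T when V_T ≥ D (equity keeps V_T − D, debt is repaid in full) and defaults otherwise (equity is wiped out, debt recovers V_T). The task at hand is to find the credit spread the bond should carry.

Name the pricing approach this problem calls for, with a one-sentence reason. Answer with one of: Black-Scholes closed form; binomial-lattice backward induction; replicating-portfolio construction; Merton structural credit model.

framework: Merton structural credit model

Key observation: the data describe a firm's assets (V₀ = 457.4627, GBM) and a single zero-coupon debt of face 228.3264, so credit quantities follow from equity-as-call in the structural model.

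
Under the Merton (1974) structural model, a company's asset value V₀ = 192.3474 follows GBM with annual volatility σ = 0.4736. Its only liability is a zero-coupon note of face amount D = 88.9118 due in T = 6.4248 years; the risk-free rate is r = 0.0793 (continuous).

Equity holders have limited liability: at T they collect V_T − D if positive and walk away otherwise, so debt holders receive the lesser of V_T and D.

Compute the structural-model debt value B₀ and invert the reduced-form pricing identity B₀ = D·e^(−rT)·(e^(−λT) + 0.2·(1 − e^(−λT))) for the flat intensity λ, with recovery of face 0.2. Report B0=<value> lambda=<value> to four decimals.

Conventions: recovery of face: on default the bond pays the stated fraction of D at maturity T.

B0=45.4888 lambda=0.0319

With assets at 192.3474 and a single debt payment of 88.9118 at 6.4248 years:
d₁ = [ln(V₀/D) + (r + σ²/2)T] / (σ√T)
   = [ln(192.3474/88.9118) + (0.0793 + 0.5·0.4736²)·6.4248] / (0.4736·√6.4248)
   = [0.771658 + 1.230018] / 1.200443 = 1.667448
d₂ = d₁ − σ√T = 1.667448 − 1.200443 = 0.467005
N(d₁) = 0.952287,  N(d₂) = 0.679752,  e^(−rT) = 0.600804
E₀ = V₀·N(d₁) − D·e^(−rT)·N(d₂)
   = 192.3474·0.952287 − 88.9118·0.600804·0.679752 = 146.858624
B₀ = V₀ − E₀ = 192.3474 − 146.858624 = 45.488776
e^(−λT) = (B₀·e^(rT)/D − 0.2)/(1 − 0.2) = (45.4888·1.664437/88.9118 − 0.2)/0.8 = 0.81444280
λ = −ln(0.81444280)/6.4248 = 0.031947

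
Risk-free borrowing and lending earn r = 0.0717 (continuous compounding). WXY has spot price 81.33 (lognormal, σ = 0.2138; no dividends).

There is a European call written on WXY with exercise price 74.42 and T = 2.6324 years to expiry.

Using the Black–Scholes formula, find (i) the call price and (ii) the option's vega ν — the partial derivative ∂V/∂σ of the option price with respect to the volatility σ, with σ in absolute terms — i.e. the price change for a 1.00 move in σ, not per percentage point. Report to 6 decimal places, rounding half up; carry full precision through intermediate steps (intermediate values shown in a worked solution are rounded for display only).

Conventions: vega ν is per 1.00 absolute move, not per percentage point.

σ√T = 0.2138·√2.6324 = 0.346883
d₁ = (ln(S/K) + (r+σ²/2)T) / (σ√T) = (ln(81.33/74.42) + (0.0717+0.2138²/2)·2.6324) / 0.346883 = (0.088790 + 0.248907) / 0.346883 = 0.973518
d₂ = d₁ − σ√T = 0.973518 − 0.346883 = 0.626635
e^{−rT} = 0.827999
N(d₁) = 0.834852,  N(d₂) = 0.734551
Call price V = S·N(d₁) − K·e^{−rT}·N(d₂) = 67.898520 − 45.262790 = 22.635730
φ(d₁) = (1/√(2π))·e^{−d₁²/2} = 0.248377
ν = S·φ(d₁)·√T = 32.774658

price = 22.635730
ν = 32.774658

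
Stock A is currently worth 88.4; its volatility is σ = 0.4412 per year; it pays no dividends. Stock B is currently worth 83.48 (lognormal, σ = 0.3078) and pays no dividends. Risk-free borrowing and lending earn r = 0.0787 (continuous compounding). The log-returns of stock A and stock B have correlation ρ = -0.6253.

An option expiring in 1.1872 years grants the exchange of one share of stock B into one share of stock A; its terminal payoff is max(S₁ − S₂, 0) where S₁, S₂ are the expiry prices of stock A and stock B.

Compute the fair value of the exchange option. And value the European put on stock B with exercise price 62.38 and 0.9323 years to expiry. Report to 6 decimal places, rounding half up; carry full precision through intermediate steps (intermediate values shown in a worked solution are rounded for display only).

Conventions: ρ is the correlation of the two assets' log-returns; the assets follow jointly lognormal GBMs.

σ_eff = √(σ₁² + σ₂² − 2ρσ₁σ₂) = √(0.4412² + 0.3078² − 2·-0.6253·0.4412·0.3078) = 0.677666
d₁ = (ln(S₁/S₂) + (q₂ − q₁ + σ_eff²/2)T) / (σ_eff√T) = (ln(88.4/83.48) + (0.0 − 0.0 + 0.229616)·1.1872) / 0.738376 = 0.446743
d₂ = d₁ − σ_eff√T = 0.446743 − 0.738376 = -0.291633
N(d₁) = 0.672470,  N(d₂) = 0.385284
V = S₁·e^{−q₁T}·N(d₁) − S₂·e^{−q₂T}·N(d₂) = 59.446330 − 32.163476 = 27.282854
[vanilla: stock B put K=62.38]
σ√T = 0.3078·√0.9323 = 0.297198
d₁ = (ln(S/K) + (r+σ²/2)T) / (σ√T) = (ln(83.48/62.38) + (0.0787+0.3078²/2)·0.9323) / 0.297198 = (0.291362 + 0.117535) / 0.297198 = 1.375841
d₂ = d₁ − σ√T = 1.375841 − 0.297198 = 1.078643
e^{−rT} = 0.929255
N(−d₁) = 0.084435,  N(−d₂) = 0.140373
price = K·e^{−rT}·N(−d₂) − S·N(−d₁) = 8.137020 − 7.048666 = 1.088353

exchange price = 27.282854
price(stock B put K=62.38) = 1.088353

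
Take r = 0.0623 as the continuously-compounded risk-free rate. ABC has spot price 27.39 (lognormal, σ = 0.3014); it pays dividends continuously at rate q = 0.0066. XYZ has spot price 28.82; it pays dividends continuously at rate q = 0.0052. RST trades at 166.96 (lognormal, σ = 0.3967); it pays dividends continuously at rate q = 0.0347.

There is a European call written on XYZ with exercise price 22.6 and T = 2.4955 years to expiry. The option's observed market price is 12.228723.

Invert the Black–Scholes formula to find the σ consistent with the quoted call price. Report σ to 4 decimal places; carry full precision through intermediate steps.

sigma = 0.4617

At σ = 0.4617 the Black–Scholes value reproduces the quote:
σ√T = 0.4617·√2.4955 = 0.729354
d₁ = (ln(S/K) + (r−q+σ²/2)T) / (σ√T) = (ln(28.82/22.6) + (0.0623−0.0052+0.4617²/2)·2.4955) / 0.729354 = (0.243120 + 0.408472) / 0.729354 = 0.893381
d₂ = d₁ − σ√T = 0.893381 − 0.729354 = 0.164027
e^{−rT} = 0.856013
e^{−qT} = 0.987107
N(d₁) = 0.814174,  N(d₂) = 0.565145
V = S·e^{−qT}·N(d₁) − K·e^{−rT}·N(d₂) = 23.161959 − 10.933236 = 12.228723 (the observed quote) — the price is monotone increasing in volatility, hence this σ is the only solution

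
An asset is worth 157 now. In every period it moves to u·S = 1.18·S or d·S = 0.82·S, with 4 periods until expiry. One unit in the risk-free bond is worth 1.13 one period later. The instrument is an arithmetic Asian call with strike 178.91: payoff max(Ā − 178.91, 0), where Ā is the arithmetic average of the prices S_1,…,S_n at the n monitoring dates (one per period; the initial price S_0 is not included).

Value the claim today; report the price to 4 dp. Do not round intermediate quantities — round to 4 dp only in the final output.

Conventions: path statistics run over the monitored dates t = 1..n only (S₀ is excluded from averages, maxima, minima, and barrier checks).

price = 24.5429

Under the martingale measure an up-move has probability p* = 0.8611; value the claim as the probability-weighted average of per-path payoffs, discounted 4 periods at R = 1.13.
Enumerate all 2^4 = 16 price paths (U = up ×1.18, D = down ×0.82); each path with k up-moves has probability p*^k·(1−p*)^(4−k).
DDDD: Ā=97.9637, payoff=0.0000, prob=0.000372
UDDD: Ā=140.9721, payoff=0.0000, prob=0.002307
DUDD: Ā=126.8421, payoff=0.0000, prob=0.002307
UUDD: Ā=182.5289, payoff=3.6189, prob=0.014304
DDUD: Ā=115.2555, payoff=0.0000, prob=0.002307
UDUD: Ā=165.8555, payoff=0.0000, prob=0.014304
DUUD: Ā=151.7255, payoff=0.0000, prob=0.014304
UUUD: Ā=218.3367, payoff=39.4267, prob=0.088684
DDDU: Ā=105.7545, payoff=0.0000, prob=0.002307
UDDU: Ā=152.1833, payoff=0.0000, prob=0.014304
DUDU: Ā=138.0533, payoff=0.0000, prob=0.014304
UUDU: Ā=198.6621, payoff=19.7521, prob=0.088684
DDUU: Ā=126.4667, payoff=0.0000, prob=0.014304
UDUU: Ā=181.9887, payoff=3.0787, prob=0.088684
DUUU: Ā=167.8587, payoff=0.0000, prob=0.088684
UUUU: Ā=241.5527, payoff=62.6427, prob=0.549841
Price = Σ prob·payoff / R^4 = 40.016517 / 1.630474 = 24.5429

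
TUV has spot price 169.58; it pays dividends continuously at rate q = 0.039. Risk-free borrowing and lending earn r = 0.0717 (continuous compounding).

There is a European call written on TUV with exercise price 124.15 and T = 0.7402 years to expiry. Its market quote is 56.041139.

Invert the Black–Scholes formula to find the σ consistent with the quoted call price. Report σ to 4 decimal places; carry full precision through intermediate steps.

At σ = 0.5475 the Black–Scholes value reproduces the quote:
σ√T = 0.5475·√0.7402 = 0.471041
d₁ = (ln(S/K) + (r−q+σ²/2)T) / (σ√T) = (ln(169.58/124.15) + (0.0717−0.039+0.5475²/2)·0.7402) / 0.471041 = (0.311834 + 0.135144) / 0.471041 = 0.948917
d₂ = d₁ − σ√T = 0.948917 − 0.471041 = 0.477876
e^{−rT} = 0.948311
e^{−qT} = 0.971545
N(d₁) = 0.828669,  N(d₂) = 0.683631
V = S·e^{−qT}·N(d₁) − K·e^{−rT}·N(d₂) = 136.526934 − 80.485795 = 56.041139 (the quoted price), and the Black–Scholes price is strictly increasing in σ, so σ is unique

sigma = 0.5475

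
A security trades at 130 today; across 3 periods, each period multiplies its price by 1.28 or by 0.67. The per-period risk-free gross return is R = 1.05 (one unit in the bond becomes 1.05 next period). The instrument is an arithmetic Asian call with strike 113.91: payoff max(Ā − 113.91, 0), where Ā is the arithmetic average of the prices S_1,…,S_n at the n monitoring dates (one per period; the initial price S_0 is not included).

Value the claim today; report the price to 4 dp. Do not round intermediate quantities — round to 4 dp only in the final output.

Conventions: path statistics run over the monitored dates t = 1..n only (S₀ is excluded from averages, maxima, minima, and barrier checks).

price = 32.7982

Set p* = 0.6230 (from d < R < u); the path-dependent value is the discounted p*-expectation over all price paths.
Enumerate all 2^3 = 8 price paths (U = up ×1.28, D = down ×0.67); each path with k up-moves has probability p*^k·(1−p*)^(3−k).
DDD: Ā=61.5187, payoff=0.0000, prob=0.053604
UDD: Ā=117.5283, payoff=3.6183, prob=0.088562
DUD: Ā=91.0950, payoff=0.0000, prob=0.088562
UUD: Ā=174.0322, payoff=60.1222, prob=0.146321
DDU: Ā=73.3847, payoff=0.0000, prob=0.088562
UDU: Ā=140.1975, payoff=26.2875, prob=0.146321
DUU: Ā=113.7642, payoff=0.0000, prob=0.146321
UUU: Ā=217.3406, payoff=103.4306, prob=0.241747
Price = Σ prob·payoff / R^3 = 37.968022 / 1.157625 = 32.7982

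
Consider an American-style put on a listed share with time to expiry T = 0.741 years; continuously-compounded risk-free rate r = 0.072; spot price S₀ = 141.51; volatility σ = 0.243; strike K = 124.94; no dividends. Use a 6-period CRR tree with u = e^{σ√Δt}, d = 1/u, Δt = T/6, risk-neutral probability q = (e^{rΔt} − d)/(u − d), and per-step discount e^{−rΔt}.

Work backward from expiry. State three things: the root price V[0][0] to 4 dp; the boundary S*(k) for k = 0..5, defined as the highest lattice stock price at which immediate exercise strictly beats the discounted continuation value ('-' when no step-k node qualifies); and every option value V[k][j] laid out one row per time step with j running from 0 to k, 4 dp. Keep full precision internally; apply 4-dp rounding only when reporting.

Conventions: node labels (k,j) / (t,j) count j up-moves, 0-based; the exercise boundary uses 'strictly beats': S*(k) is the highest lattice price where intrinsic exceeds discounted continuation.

price = 3.3860
boundary = - - - - 100.5630 109.5281
tree:
3.3860
5.8386 1.2758
9.7903 2.4452 0.2639
15.8318 4.6166 0.5677 0.0000
24.3770 8.5475 1.2209 0.0000 0.0000
32.6082 15.4119 2.6259 0.0000 0.0000 0.0000
40.1658 24.3770 5.6476 0.0000 0.0000 0.0000 0.0000

Δt=0.12350, u=1.08915, d=0.91815, q=0.53090, disc=e^(-rΔt)=0.99115
k=6 terminal: V=max(K-S,0) → 40.1658 24.3770 5.6476 0.0000 0.0000 0.0000 0.0000
k=5: j=0 S=92.3318 intr=32.6082 cont=31.5022 V=32.6082[EX]; j=1 S=109.5281 intr=15.4119 cont=14.3059 V=15.4119[EX]; j=2 S=129.9272 intr=0.0000 cont=2.6259 V=2.6259[hold]; j=3 S=154.1254 intr=0.0000 cont=0.0000 V=0.0000[hold]; j=4 S=182.8305 intr=0.0000 cont=0.0000 V=0.0000[hold]; j=5 S=216.8818 intr=0.0000 cont=0.0000 V=0.0000[hold]  S*(5)=109.5281
k=4: j=0 S=100.5630 intr=24.3770 cont=23.2709 V=24.3770[EX]; j=1 S=119.2924 intr=5.6476 cont=8.5475 V=8.5475[hold]; j=2 S=141.5100 intr=0.0000 cont=1.2209 V=1.2209[hold]; j=3 S=167.8655 intr=0.0000 cont=0.0000 V=0.0000[hold]; j=4 S=199.1297 intr=0.0000 cont=0.0000 V=0.0000[hold]  S*(4)=100.5630
k=3: j=0 S=109.5281 intr=15.4119 cont=15.8318 V=15.8318[hold]; j=1 S=129.9272 intr=0.0000 cont=4.6166 V=4.6166[hold]; j=2 S=154.1254 intr=0.0000 cont=0.5677 V=0.5677[hold]; j=3 S=182.8305 intr=0.0000 cont=0.0000 V=0.0000[hold]  S*(3)=-
k=2: j=0 S=119.2924 intr=5.6476 cont=9.7903 V=9.7903[hold]; j=1 S=141.5100 intr=0.0000 cont=2.4452 V=2.4452[hold]; j=2 S=167.8655 intr=0.0000 cont=0.2639 V=0.2639[hold]  S*(2)=-
k=1: j=0 S=129.9272 intr=0.0000 cont=5.8386 V=5.8386[hold]; j=1 S=154.1254 intr=0.0000 cont=1.2758 V=1.2758[hold]  S*(1)=-
k=0: j=0 S=141.5100 intr=0.0000 cont=3.3860 V=3.3860[hold]  S*(0)=-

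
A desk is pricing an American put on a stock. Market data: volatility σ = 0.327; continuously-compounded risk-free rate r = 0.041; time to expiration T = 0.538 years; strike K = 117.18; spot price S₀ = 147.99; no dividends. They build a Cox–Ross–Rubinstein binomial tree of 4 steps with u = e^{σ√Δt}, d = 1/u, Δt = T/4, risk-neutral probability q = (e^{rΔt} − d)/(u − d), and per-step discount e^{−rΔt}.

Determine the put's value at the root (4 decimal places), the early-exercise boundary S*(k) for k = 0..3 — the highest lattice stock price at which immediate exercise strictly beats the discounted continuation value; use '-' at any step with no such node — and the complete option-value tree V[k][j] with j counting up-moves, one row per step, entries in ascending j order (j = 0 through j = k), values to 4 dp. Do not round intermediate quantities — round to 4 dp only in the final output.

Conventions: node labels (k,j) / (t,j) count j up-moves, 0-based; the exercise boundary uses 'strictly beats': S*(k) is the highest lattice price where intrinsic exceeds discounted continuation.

params: Δt=0.13450 u=1.12741 d=0.88699 q=0.49305 e^(-rΔt)=0.99450
t_4 payoffs: 25.5787 0.7494 0.0000 0.0000 0.0000
t_3: node(3,0) S=103.2724 payoff=13.9076 vs cont=13.2632 → 13.9076 [stop]  node(3,1) S=131.2652 payoff=0.0000 vs cont=0.3778 → 0.3778 [wait]  node(3,2) S=166.8457 payoff=0.0000 vs cont=0.0000 → 0.0000 [wait]  node(3,3) S=212.0706 payoff=0.0000 vs cont=0.0000 → 0.0000 [wait]  ⇒ S*(3)=103.2724
t_2: node(2,0) S=116.4306 payoff=0.7494 vs cont=7.1969 → 7.1969 [wait]  node(2,1) S=147.9900 payoff=0.0000 vs cont=0.1905 → 0.1905 [wait]  node(2,2) S=188.1039 payoff=0.0000 vs cont=0.0000 → 0.0000 [wait]  ⇒ S*(2)=-
t_1: node(1,0) S=131.2652 payoff=0.0000 vs cont=3.7218 → 3.7218 [wait]  node(1,1) S=166.8457 payoff=0.0000 vs cont=0.0960 → 0.0960 [wait]  ⇒ S*(1)=-
t_0: node(0,0) S=147.9900 payoff=0.0000 vs cont=1.9234 → 1.9234 [wait]  ⇒ S*(0)=-

price = 1.9234
boundary = - - - 103.2724
tree:
1.9234
3.7218 0.0960
7.1969 0.1905 0.0000
13.9076 0.3778 0.0000 0.0000
25.5787 0.7494 0.0000 0.0000 0.0000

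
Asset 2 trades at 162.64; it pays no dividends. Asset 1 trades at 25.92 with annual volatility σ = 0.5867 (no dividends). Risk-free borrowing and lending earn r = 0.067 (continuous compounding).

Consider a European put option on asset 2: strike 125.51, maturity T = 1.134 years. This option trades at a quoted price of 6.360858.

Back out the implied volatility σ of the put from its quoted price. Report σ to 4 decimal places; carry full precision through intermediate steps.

At σ = 0.3818 the Black–Scholes value reproduces the quote:
σ√T = 0.3818·√1.134 = 0.406577
d₁ = (ln(S/K) + (r+σ²/2)T) / (σ√T) = (ln(162.64/125.51) + (0.067+0.3818²/2)·1.134) / 0.406577 = (0.259154 + 0.158630) / 0.406577 = 1.027565
d₂ = d₁ − σ√T = 1.027565 − 0.406577 = 0.620989
e^{−rT} = 0.926837
N(−d₁) = 0.152077,  N(−d₂) = 0.267304
V = K·e^{−rT}·N(−d₂) − S·N(−d₁) = 31.094695 − 24.733837 = 6.360858 (the observed quote) — the price is monotone increasing in volatility, hence this σ is the only solution

sigma = 0.3818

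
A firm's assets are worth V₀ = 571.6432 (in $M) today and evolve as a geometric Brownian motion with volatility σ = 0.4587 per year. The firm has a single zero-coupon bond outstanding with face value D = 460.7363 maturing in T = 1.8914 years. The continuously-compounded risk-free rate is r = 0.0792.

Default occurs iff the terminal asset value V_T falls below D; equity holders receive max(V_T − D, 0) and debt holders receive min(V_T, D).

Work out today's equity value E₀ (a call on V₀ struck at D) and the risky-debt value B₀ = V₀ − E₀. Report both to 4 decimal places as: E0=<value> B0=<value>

E0=226.0264 B0=345.6168

Apply the equity-as-call identities (strike 460.7363, horizon 1.8914 years):
d₁ = [ln(V₀/D) + (r + σ²/2)T] / (σ√T)
   = [ln(571.6432/460.7363) + (0.0792 + 0.5·0.4587²)·1.8914] / (0.4587·√1.8914)
   = [0.215689 + 0.348780] / 0.630842 = 0.894787
d₂ = d₁ − σ√T = 0.894787 − 0.630842 = 0.263945
N(d₁) = 0.814549,  N(d₂) = 0.604089,  e^(−rT) = 0.860881
E₀ = V₀·N(d₁) − D·e^(−rT)·N(d₂)
   = 571.6432·0.814549 − 460.7363·0.860881·0.604089 = 226.026355
B₀ = V₀ − E₀ = 571.6432 − 226.026355 = 345.616845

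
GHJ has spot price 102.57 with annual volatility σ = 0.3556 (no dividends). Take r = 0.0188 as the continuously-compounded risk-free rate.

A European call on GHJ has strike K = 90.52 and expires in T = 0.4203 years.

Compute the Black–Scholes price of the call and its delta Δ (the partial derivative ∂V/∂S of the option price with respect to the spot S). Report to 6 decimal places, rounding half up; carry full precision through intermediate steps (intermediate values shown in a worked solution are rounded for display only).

σ√T = 0.3556·√0.4203 = 0.230537
d₁ = (ln(S/K) + (r+σ²/2)T) / (σ√T) = (ln(102.57/90.52) + (0.0188+0.3556²/2)·0.4203) / 0.230537 = (0.124975 + 0.034475) / 0.230537 = 0.691645
d₂ = d₁ − σ√T = 0.691645 − 0.230537 = 0.461108
e^{−rT} = 0.992129
N(d₁) = 0.755420,  N(d₂) = 0.677639
Call price V = S·N(d₁) − K·e^{−rT}·N(d₂) = 77.483415 − 60.857133 = 16.626282
Δ = N(d₁) = 0.755420

price = 16.626282
Δ = 0.755420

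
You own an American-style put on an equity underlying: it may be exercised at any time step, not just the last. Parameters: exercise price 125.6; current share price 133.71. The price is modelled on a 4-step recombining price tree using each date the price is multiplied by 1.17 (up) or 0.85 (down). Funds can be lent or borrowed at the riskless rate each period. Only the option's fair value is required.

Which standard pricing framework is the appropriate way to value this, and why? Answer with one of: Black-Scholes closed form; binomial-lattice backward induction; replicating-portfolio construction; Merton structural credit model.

framework: binomial-lattice backward induction

Key observation: with exercise allowed before expiry on a discrete up/down model (4 steps from spot 133.71), the strike-125.6 put's value must be rolled back through the tree testing early exercise at each node.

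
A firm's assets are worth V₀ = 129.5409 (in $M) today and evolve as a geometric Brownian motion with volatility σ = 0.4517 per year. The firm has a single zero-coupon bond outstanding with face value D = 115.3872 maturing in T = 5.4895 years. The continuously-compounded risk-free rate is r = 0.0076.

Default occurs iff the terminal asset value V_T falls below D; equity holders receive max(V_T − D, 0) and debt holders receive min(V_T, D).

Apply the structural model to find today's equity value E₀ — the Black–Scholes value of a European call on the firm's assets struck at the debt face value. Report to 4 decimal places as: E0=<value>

E0=58.3595

Apply the equity-as-call identities (strike 115.3872, horizon 5.4895 years):
d₁ = [ln(V₀/D) + (r + σ²/2)T] / (σ√T)
   = [ln(129.5409/115.3872) + (0.0076 + 0.5·0.4517²)·5.4895] / (0.4517·√5.4895)
   = [0.115703 + 0.601739] / 1.058319 = 0.677908
d₂ = d₁ − σ√T = 0.677908 − 1.058319 = -0.380411
N(d₁) = 0.751085,  N(d₂) = 0.351820,  e^(−rT) = 0.959138
E₀ = V₀·N(d₁) − D·e^(−rT)·N(d₂)
   = 129.5409·0.751085 − 115.3872·0.959138·0.351820 = 58.359480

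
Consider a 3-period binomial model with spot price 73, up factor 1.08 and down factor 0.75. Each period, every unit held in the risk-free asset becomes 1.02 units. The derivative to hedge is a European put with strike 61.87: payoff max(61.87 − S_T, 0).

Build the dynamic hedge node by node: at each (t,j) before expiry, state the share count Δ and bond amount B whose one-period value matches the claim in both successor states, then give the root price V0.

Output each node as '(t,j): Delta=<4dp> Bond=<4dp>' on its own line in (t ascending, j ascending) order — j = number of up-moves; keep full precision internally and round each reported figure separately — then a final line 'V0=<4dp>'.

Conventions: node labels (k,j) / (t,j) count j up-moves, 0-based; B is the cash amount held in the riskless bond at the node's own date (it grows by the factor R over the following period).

The replicating-portfolio and risk-neutral prices coincide; use p* = (1.02−0.75)/(1.08−0.75) = 0.8182 for the latter.
Payoffs at expiry: V(3,0)=31.0731, V(3,1)=17.5225, V(3,2)=0.0000, V(3,3)=0.0000
Node (2,0) S=41.0625: V=(p*·17.5225+(1−p*)·31.0731)/1.02=19.5944; Δ=(17.5225−31.0731)/(44.3475−30.7969)=-1.0000; B=V−Δ·S=60.6569
Node (2,1) S=59.1300: V=(p*·0.0000+(1−p*)·17.5225)/1.02=3.1234; Δ=(0.0000−17.5225)/(63.8604−44.3475)=-0.8980; B=V−Δ·S=56.2219
Node (2,2) S=85.1472: V=(p*·0.0000+(1−p*)·0.0000)/1.02=0.0000; Δ=(0.0000−0.0000)/(91.9590−63.8604)=0.0000; B=V−Δ·S=0.0000
Node (1,0) S=54.7500: V=(p*·3.1234+(1−p*)·19.5944)/1.02=5.9982; Δ=(3.1234−19.5944)/(59.1300−41.0625)=-0.9116; B=V−Δ·S=55.9101
Node (1,1) S=78.8400: V=(p*·0.0000+(1−p*)·3.1234)/1.02=0.5568; Δ=(0.0000−3.1234)/(85.1472−59.1300)=-0.1201; B=V−Δ·S=10.0217
Node (0,0) S=73.0000: V=(p*·0.5568+(1−p*)·5.9982)/1.02=1.5158; Δ=(0.5568−5.9982)/(78.8400−54.7500)=-0.2259; B=V−Δ·S=18.0050
Verification: the root portfolio costs Δ(0,0)·S0 + B(0,0) = 1.5158, matching V0.

(0,0): Delta=-0.2259 Bond=18.0050
(1,0): Delta=-0.9116 Bond=55.9101
(1,1): Delta=-0.1201 Bond=10.0217
(2,0): Delta=-1.0000 Bond=60.6569
(2,1): Delta=-0.8980 Bond=56.2219
(2,2): Delta=0.0000 Bond=0.0000
V0=1.5158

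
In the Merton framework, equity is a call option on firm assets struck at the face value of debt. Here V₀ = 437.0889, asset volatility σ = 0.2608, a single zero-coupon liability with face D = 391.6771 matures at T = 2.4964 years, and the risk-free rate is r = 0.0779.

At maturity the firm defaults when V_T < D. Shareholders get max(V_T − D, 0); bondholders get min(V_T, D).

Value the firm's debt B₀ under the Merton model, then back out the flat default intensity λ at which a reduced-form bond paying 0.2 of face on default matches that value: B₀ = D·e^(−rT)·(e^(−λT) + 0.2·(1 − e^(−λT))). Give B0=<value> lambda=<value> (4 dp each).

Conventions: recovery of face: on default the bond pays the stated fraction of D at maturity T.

B0=301.9976 lambda=0.0331

Equity is a call on the firm's assets struck at D = 391.6771:
d₁ = [ln(V₀/D) + (r + σ²/2)T] / (σ√T)
   = [ln(437.0889/391.6771) + (0.0779 + 0.5·0.2608²)·2.4964] / (0.2608·√2.4964)
   = [0.109699 + 0.279368] / 0.412064 = 0.944190
d₂ = d₁ − σ√T = 0.944190 − 0.412064 = 0.532126
N(d₁) = 0.827464,  N(d₂) = 0.702681,  e^(−rT) = 0.823271
E₀ = V₀·N(d₁) − D·e^(−rT)·N(d₂)
   = 437.0889·0.827464 − 391.6771·0.823271·0.702681 = 135.091274
B₀ = V₀ − E₀ = 437.0889 − 135.091274 = 301.997626
e^(−λT) = (B₀·e^(rT)/D − 0.2)/(1 − 0.2) = (301.9976·1.214667/391.6771 − 0.2)/0.8 = 0.92069127
λ = −ln(0.92069127)/2.4964 = 0.033100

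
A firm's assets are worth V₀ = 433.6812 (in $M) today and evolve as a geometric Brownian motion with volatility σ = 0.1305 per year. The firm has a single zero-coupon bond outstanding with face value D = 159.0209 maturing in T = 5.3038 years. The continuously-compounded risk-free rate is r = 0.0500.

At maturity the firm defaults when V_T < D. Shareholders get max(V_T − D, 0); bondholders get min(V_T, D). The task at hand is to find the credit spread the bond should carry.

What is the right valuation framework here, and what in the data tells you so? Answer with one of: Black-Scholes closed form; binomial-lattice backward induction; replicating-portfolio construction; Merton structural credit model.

Key observation: a levered firm with one bullet debt due at 5.3038 years is the canonical structural-credit setup: equity is a call on the firm's assets struck at the face value.

framework: Merton structural credit model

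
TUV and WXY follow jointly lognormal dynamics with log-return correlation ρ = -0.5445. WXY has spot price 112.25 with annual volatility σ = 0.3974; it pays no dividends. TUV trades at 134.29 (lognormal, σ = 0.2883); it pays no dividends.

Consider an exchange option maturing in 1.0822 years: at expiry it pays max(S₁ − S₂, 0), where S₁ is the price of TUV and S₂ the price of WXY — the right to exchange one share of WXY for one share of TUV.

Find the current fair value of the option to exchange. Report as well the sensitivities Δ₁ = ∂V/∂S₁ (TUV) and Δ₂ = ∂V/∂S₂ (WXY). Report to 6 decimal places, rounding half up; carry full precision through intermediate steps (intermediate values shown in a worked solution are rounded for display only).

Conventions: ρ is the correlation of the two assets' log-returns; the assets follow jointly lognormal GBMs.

σ_eff = √(σ₁² + σ₂² − 2ρσ₁σ₂) = √(0.2883² + 0.3974² − 2·-0.5445·0.2883·0.3974) = 0.604823
d₁ = (ln(S₁/S₂) + (q₂ − q₁ + σ_eff²/2)T) / (σ_eff√T) = (ln(134.29/112.25) + (0.0 − 0.0 + 0.182905)·1.0822) / 0.629190 = 0.599522
d₂ = d₁ − σ_eff√T = 0.599522 − 0.629190 = -0.029668
N(d₁) = 0.725588,  N(d₂) = 0.488166
V = S₁·e^{−q₁T}·N(d₁) − S₂·e^{−q₂T}·N(d₂) = 97.439149 − 54.796602 = 42.642547
Key observation: pricing in WXY-units makes this a unit-strike call on the ratio S₁/S₂ — the risk-free rate cancels and cannot affect the value.
Δ₁ = e^{−q₁T}·N(d₁) = 0.725588;  Δ₂ = −e^{−q₂T}·N(d₂) = -0.488166

exchange price = 42.642547
Δ1 = 0.725588
Δ2 = -0.488166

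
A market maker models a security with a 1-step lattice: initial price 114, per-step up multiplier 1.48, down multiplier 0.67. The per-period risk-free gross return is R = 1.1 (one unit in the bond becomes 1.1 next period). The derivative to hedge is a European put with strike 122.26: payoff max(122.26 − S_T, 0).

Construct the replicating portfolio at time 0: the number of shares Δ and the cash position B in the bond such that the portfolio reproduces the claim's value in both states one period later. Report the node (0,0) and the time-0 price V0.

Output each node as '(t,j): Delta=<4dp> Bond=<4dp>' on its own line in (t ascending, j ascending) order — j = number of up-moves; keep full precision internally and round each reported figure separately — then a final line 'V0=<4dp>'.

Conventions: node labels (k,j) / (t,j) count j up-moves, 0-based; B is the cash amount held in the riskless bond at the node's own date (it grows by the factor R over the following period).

(0,0): Delta=-0.4969 Bond=76.2092
V0=19.5672

The replicating-portfolio and risk-neutral prices coincide; use p* = (1.1−0.67)/(1.48−0.67) = 0.5309 for the latter.
Terminal payoffs: V(1,0)=45.8800, V(1,1)=0.0000
  t=0,j=0: stock 114.0000 → up 168.7200 (V=0.0000), down 76.3800 (V=45.8800). Price 19.5672; hedge Δ=-0.4969, bond B=76.2092.
Sanity check at the root: Δ(0,0)·S0 + B(0,0) reproduces V0 = 19.5672.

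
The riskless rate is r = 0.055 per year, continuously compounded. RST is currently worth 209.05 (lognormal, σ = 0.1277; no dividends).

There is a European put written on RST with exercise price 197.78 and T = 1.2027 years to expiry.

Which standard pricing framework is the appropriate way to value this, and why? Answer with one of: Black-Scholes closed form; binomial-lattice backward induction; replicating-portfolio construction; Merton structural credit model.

framework: Black-Scholes closed form

Key observation: a European-exercise option on RST struck at 197.78 — a GBM underlying with constant parameters — admits an analytic price: the data contain no early exercise, no discrete tree, no debt structure.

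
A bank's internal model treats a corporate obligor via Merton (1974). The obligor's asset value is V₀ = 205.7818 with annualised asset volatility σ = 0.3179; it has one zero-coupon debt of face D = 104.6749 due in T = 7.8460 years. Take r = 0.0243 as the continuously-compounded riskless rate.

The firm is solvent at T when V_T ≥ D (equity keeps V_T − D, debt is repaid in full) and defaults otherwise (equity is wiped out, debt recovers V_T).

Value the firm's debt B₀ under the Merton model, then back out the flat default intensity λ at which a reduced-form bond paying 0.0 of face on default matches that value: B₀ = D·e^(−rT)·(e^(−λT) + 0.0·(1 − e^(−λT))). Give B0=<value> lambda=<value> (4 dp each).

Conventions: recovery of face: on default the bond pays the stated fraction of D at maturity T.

B0=76.7184 lambda=0.0153

Apply the equity-as-call identities (strike 104.6749, horizon 7.8460 years):
d₁ = [ln(V₀/D) + (r + σ²/2)T] / (σ√T)
   = [ln(205.7818/104.6749) + (0.0243 + 0.5·0.3179²)·7.8460] / (0.3179·√7.8460)
   = [0.675957 + 0.587118] / 0.890461 = 1.418451
d₂ = d₁ − σ√T = 1.418451 − 0.890461 = 0.527991
N(d₁) = 0.921970,  N(d₂) = 0.701247,  e^(−rT) = 0.826415
E₀ = V₀·N(d₁) − D·e^(−rT)·N(d₂)
   = 205.7818·0.921970 − 104.6749·0.826415·0.701247 = 129.063402
B₀ = V₀ − E₀ = 205.7818 − 129.063402 = 76.718398
e^(−λT) = (B₀·e^(rT)/D − 0)/(1 − 0) = (76.7184·1.210045/104.6749 − 0)/1 = 0.88686724
λ = −ln(0.88686724)/7.8460 = 0.015302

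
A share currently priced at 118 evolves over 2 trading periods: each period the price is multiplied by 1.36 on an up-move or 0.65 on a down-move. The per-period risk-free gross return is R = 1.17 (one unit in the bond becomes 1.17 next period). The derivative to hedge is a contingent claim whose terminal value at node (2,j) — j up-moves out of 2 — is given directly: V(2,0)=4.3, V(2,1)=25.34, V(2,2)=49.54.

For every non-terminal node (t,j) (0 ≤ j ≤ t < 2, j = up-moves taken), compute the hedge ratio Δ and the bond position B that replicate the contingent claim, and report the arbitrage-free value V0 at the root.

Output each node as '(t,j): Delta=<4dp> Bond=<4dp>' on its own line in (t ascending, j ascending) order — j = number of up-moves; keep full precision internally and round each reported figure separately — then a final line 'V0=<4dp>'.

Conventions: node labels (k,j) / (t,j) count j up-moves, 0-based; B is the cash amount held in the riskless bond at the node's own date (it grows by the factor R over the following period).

Risk-neutral probability p* = (R−d)/(u−d) = (1.17−0.65)/(1.36−0.65) = 0.7324.
Payoffs at expiry: V(2,0)=4.3000, V(2,1)=25.3400, V(2,2)=49.5400
Node (1,0) S=76.7000: V=(p*·25.3400+(1−p*)·4.3000)/1.17=16.8458; Δ=(25.3400−4.3000)/(104.3120−49.8550)=0.3864; B=V−Δ·S=-12.7880
Node (1,1) S=160.4800: V=(p*·49.5400+(1−p*)·25.3400)/1.17=36.8068; Δ=(49.5400−25.3400)/(218.2528−104.3120)=0.2124; B=V−Δ·S=2.7223
Node (0,0) S=118.0000: V=(p*·36.8068+(1−p*)·16.8458)/1.17=26.8933; Δ=(36.8068−16.8458)/(160.4800−76.7000)=0.2383; B=V−Δ·S=-1.2208
Check: Δ(0,0)·S0 + B(0,0) = 26.8933 = V0.

(0,0): Delta=0.2383 Bond=-1.2208
(1,0): Delta=0.3864 Bond=-12.7880
(1,1): Delta=0.2124 Bond=2.7223
V0=26.8933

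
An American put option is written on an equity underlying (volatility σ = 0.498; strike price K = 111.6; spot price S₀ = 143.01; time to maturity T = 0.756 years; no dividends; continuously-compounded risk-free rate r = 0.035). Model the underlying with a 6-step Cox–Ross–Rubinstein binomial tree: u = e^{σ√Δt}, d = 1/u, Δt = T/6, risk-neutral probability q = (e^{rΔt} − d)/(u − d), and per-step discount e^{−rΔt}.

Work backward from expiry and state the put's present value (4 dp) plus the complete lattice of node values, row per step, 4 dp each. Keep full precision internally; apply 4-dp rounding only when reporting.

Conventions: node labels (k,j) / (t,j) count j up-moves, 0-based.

price = 9.1514
tree:
9.1514
13.9496 3.7912
20.7256 6.3896 0.8775
29.8081 10.6114 1.6578 0.0000
41.0851 17.2887 3.1320 0.0000 0.0000
52.5106 27.4503 5.9172 0.0000 0.0000 0.0000
62.0848 41.0851 11.1792 0.0000 0.0000 0.0000 0.0000

Δt=0.12600, u=1.19336, d=0.83797, q=0.46836, disc=e^(-rΔt)=0.99560
k=6 terminal: V=max(K-S,0) → 62.0848 41.0851 11.1792 0.0000 0.0000 0.0000 0.0000
k=5: j=0 S=59.0894 intr=52.5106 cont=52.0195 V=52.5106[EX]; j=1 S=84.1497 intr=27.4503 cont=26.9592 V=27.4503[EX]; j=2 S=119.8382 intr=0.0000 cont=5.9172 V=5.9172[hold]; j=3 S=170.6623 intr=0.0000 cont=0.0000 V=0.0000[hold]; j=4 S=243.0414 intr=0.0000 cont=0.0000 V=0.0000[hold]; j=5 S=346.1170 intr=0.0000 cont=0.0000 V=0.0000[hold]
k=4: j=0 S=70.5149 intr=41.0851 cont=40.5940 V=41.0851[EX]; j=1 S=100.4208 intr=11.1792 cont=17.2887 V=17.2887[hold]; j=2 S=143.0100 intr=0.0000 cont=3.1320 V=3.1320[hold]; j=3 S=203.6615 intr=0.0000 cont=0.0000 V=0.0000[hold]; j=4 S=290.0358 intr=0.0000 cont=0.0000 V=0.0000[hold]
k=3: j=0 S=84.1497 intr=27.4503 cont=29.8081 V=29.8081[hold]; j=1 S=119.8382 intr=0.0000 cont=10.6114 V=10.6114[hold]; j=2 S=170.6623 intr=0.0000 cont=1.6578 V=1.6578[hold]; j=3 S=243.0414 intr=0.0000 cont=0.0000 V=0.0000[hold]
k=2: j=0 S=100.4208 intr=11.1792 cont=20.7256 V=20.7256[hold]; j=1 S=143.0100 intr=0.0000 cont=6.3896 V=6.3896[hold]; j=2 S=203.6615 intr=0.0000 cont=0.8775 V=0.8775[hold]
k=1: j=0 S=119.8382 intr=0.0000 cont=13.9496 V=13.9496[hold]; j=1 S=170.6623 intr=0.0000 cont=3.7912 V=3.7912[hold]
k=0: j=0 S=143.0100 intr=0.0000 cont=9.1514 V=9.1514[hold]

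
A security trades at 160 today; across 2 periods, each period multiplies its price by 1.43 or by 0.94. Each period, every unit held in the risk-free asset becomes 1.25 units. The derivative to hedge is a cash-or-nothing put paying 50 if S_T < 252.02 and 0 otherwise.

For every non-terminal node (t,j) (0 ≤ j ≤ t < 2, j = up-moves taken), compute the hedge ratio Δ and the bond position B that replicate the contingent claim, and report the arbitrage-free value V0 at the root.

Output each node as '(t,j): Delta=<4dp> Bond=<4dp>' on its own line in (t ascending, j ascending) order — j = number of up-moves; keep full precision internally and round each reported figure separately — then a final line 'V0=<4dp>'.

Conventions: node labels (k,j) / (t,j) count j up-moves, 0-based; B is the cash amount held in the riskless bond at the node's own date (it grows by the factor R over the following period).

(0,0): Delta=-0.3228 Bond=70.8372
(1,0): Delta=0.0000 Bond=40.0000
(1,1): Delta=-0.4460 Bond=116.7347
V0=19.1920

Risk-neutral probability p* = (R−d)/(u−d) = (1.25−0.94)/(1.43−0.94) = 0.6327.
Expiry values: V(2,0)=50.0000, V(2,1)=50.0000, V(2,2)=0.0000
Node (1,0) S=150.4000: V=(p*·50.0000+(1−p*)·50.0000)/1.25=40.0000; Δ=(50.0000−50.0000)/(215.0720−141.3760)=0.0000; B=V−Δ·S=40.0000
Node (1,1) S=228.8000: V=(p*·0.0000+(1−p*)·50.0000)/1.25=14.6939; Δ=(0.0000−50.0000)/(327.1840−215.0720)=-0.4460; B=V−Δ·S=116.7347
Node (0,0) S=160.0000: V=(p*·14.6939+(1−p*)·40.0000)/1.25=19.1920; Δ=(14.6939−40.0000)/(228.8000−150.4000)=-0.3228; B=V−Δ·S=70.8372
Verification: the root portfolio costs Δ(0,0)·S0 + B(0,0) = 19.1920, matching V0.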